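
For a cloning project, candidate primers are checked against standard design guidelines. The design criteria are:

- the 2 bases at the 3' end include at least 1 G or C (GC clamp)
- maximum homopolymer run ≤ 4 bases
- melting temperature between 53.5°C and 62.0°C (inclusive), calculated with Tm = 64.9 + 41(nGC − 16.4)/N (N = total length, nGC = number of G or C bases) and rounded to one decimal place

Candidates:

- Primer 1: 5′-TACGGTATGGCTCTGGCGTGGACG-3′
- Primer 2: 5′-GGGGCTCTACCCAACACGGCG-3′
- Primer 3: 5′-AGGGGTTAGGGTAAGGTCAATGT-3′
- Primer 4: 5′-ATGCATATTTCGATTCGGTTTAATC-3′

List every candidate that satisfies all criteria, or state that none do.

Primer 1 (24 nt, A=3 T=6 G=10 C=5): 3' end CG has 2 G/C ✓; longest run = 2 ✓; Tm = 64.9 + 41·(15 − 16.4)/24 = 62.5°C, outside 53.5–62.0°C ✗ — fails.
Primer 2 (21 nt, A=4 T=2 G=7 C=8): 3' end CG has 2 G/C ✓; longest run = 4 ✓; Tm = 64.9 + 41·(15 − 16.4)/21 = 62.2°C, outside 53.5–62.0°C ✗ — fails.
Primer 3 (23 nt, A=6 T=6 G=10 C=1): 3' end GT has 1 G/C ✓; longest run = 4 ✓; Tm = 64.9 + 41·(11 − 16.4)/23 = 55.3°C ✓ — passes.
Primer 4 (25 nt, A=6 T=11 G=4 C=4): 3' end TC has 1 G/C ✓; longest run = 3 ✓; Tm = 64.9 + 41·(8 − 16.4)/25 = 51.1°C, outside 53.5–62.0°C ✗ — fails.

Primer 3 only.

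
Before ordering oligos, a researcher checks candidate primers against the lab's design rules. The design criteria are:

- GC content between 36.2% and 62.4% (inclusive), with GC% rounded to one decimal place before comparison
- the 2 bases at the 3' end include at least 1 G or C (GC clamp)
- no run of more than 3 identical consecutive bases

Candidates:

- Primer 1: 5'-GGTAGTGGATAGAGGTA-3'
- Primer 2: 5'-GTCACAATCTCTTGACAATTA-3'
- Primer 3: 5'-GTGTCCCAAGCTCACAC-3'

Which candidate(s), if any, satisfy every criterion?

Primer 1 (17 nt, A=5 T=4 G=8 C=0): GC 8/17 = 47.1% ✓; 3' end TA has 0 G/C, need ≥1 ✗; longest run = 2 ✓ — fails.
Primer 2 (21 nt, A=7 T=7 G=2 C=5): GC 7/21 = 33.3%, outside 36.2–62.4% ✗; 3' end TA has 0 G/C, need ≥1 ✗; longest run = 2 ✓ — fails.
Primer 3 (17 nt, A=4 T=3 G=3 C=7): GC 10/17 = 58.8% ✓; 3' end AC has 1 G/C ✓; longest run = 3 ✓ — passes.

Primer 3 only.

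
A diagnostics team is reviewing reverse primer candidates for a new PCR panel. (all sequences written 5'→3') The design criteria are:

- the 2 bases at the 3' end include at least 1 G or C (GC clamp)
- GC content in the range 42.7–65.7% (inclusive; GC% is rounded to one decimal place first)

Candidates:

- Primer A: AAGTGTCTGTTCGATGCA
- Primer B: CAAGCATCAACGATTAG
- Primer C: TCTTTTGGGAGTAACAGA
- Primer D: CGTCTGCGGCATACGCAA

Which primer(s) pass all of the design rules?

Primer A only.

Primer A (18 nt, A=4 T=6 G=5 C=3): 3' end CA has 1 G/C ✓; GC 8/18 = 44.4% ✓ — passes.
Primer B (17 nt, A=7 T=3 G=3 C=4): 3' end AG has 1 G/C ✓; GC 7/17 = 41.2%, outside 42.7–65.7% ✗ — fails.
Primer C (18 nt, A=5 T=6 G=5 C=2): 3' end GA has 1 G/C ✓; GC 7/18 = 38.9%, outside 42.7–65.7% ✗ — fails.
Primer D (18 nt, A=4 T=3 G=5 C=6): 3' end AA has 0 G/C, need ≥1 ✗; GC 11/18 = 61.1% ✓ — fails.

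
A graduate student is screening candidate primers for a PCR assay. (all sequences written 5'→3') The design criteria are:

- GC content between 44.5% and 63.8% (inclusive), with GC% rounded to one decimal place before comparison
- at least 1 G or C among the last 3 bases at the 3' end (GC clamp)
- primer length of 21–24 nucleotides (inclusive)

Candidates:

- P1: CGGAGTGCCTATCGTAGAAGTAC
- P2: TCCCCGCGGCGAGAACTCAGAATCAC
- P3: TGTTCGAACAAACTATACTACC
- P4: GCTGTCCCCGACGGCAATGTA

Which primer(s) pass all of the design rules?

P1 (23 nt, A=6 T=5 G=7 C=5): GC 12/23 = 52.2% ✓; 3' end TAC has 1 G/C ✓; length 23 ✓ — passes.
P2 (26 nt, A=7 T=3 G=6 C=10): GC 16/26 = 61.5% ✓; 3' end CAC has 2 G/C ✓; length 26, outside 21–24 ✗ — fails.
P3 (22 nt, A=8 T=6 G=2 C=6): GC 8/22 = 36.4%, outside 44.5–63.8% ✗; 3' end ACC has 2 G/C ✓; length 22 ✓ — fails.
P4 (21 nt, A=4 T=4 G=6 C=7): GC 13/21 = 61.9% ✓; 3' end GTA has 1 G/C ✓; length 21 ✓ — passes.

P1 and P4.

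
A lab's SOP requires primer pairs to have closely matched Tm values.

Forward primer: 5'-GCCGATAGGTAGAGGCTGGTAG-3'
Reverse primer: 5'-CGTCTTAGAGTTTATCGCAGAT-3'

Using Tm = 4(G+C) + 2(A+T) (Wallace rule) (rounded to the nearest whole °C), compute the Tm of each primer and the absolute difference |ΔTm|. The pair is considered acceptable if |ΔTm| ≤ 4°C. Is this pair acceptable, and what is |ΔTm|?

Forward: A=5 T=4 G=10 C=3 → Tm = 2·9 + 4·13 = 70°C.
Reverse: A=5 T=8 G=5 C=4 → Tm = 2·13 + 4·9 = 62°C.
|ΔTm| = |70 − 62| = 8°C, > 4°C.

|ΔTm| = 8°C; the pair is not acceptable.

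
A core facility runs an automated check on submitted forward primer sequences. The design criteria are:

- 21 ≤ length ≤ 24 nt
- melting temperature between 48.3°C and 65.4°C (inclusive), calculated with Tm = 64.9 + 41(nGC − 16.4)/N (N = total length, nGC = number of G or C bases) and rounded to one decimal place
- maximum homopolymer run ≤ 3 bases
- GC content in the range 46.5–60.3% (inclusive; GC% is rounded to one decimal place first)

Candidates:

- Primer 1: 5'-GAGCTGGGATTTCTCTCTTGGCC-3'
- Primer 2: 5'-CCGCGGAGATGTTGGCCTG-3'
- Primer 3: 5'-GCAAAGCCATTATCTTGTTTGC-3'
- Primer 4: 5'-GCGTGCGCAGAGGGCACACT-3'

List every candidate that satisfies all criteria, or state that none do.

Primer 1 only.

Primer 1 (23 nt, A=2 T=8 G=7 C=6): length 23 ✓; Tm = 64.9 + 41·(13 − 16.4)/23 = 58.8°C ✓; longest run = 3 ✓; GC 13/23 = 56.5% ✓ — passes.
Primer 2 (19 nt, A=2 T=4 G=8 C=5): length 19, outside 21–24 ✗; Tm = 64.9 + 41·(13 − 16.4)/19 = 57.6°C ✓; longest run = 2 ✓; GC 13/19 = 68.4%, outside 46.5–60.3% ✗ — fails.
Primer 3 (22 nt, A=5 T=8 G=4 C=5): length 22 ✓; Tm = 64.9 + 41·(9 − 16.4)/22 = 51.1°C ✓; longest run = 3 ✓; GC 9/22 = 40.9%, outside 46.5–60.3% ✗ — fails.
Primer 4 (20 nt, A=4 T=2 G=8 C=6): length 20, outside 21–24 ✗; Tm = 64.9 + 41·(14 − 16.4)/20 = 60.0°C ✓; longest run = 3 ✓; GC 14/20 = 70.0%, outside 46.5–60.3% ✗ — fails.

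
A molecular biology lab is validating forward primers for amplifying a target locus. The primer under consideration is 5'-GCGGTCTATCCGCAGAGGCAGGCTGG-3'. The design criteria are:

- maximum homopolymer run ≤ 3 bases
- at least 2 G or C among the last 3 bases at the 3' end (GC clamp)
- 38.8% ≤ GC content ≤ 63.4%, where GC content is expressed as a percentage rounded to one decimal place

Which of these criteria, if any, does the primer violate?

Fails: GC content.

Base counts: A=4, T=4, G=11, C=7 (length 26).
homopolymer run: longest run = 2 ✓
GC clamp: 3' end TGG has 2 G/C ✓
GC content: GC 18/26 = 69.2%, outside 38.8–63.4% ✗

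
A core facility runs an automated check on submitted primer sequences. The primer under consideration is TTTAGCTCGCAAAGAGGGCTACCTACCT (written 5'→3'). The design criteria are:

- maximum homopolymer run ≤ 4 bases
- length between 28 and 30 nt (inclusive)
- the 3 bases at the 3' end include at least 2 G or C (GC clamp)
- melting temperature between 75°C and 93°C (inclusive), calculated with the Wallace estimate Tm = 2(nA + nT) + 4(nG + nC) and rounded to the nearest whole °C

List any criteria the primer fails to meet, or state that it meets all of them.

Base counts: A=7, T=7, G=6, C=8 (length 28).
homopolymer run: longest run = 3 ✓
length: length 28 ✓
GC clamp: 3' end CCT has 2 G/C ✓
Tm: Tm = 2·14 + 4·14 = 84°C ✓

Meets all criteria.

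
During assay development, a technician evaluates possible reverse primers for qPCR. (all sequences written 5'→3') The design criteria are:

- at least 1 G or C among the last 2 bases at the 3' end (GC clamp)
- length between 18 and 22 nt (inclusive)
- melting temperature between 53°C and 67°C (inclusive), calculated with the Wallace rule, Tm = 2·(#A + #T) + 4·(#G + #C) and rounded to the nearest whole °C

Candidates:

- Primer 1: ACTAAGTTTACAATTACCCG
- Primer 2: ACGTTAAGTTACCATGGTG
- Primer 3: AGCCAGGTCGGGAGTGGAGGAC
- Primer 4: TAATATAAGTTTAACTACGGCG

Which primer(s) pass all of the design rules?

Primer 1, Primer 2 and Primer 4.

Primer 1 (20 nt, A=7 T=6 G=2 C=5): 3' end CG has 2 G/C ✓; length 20 ✓; Tm = 2·13 + 4·7 = 54°C ✓ — passes.
Primer 2 (19 nt, A=5 T=6 G=5 C=3): 3' end TG has 1 G/C ✓; length 19 ✓; Tm = 2·11 + 4·8 = 54°C ✓ — passes.
Primer 3 (22 nt, A=5 T=2 G=11 C=4): 3' end AC has 1 G/C ✓; length 22 ✓; Tm = 2·7 + 4·15 = 74°C, outside 53–67°C ✗ — fails.
Primer 4 (22 nt, A=8 T=7 G=4 C=3): 3' end CG has 2 G/C ✓; length 22 ✓; Tm = 2·15 + 4·7 = 58°C ✓ — passes.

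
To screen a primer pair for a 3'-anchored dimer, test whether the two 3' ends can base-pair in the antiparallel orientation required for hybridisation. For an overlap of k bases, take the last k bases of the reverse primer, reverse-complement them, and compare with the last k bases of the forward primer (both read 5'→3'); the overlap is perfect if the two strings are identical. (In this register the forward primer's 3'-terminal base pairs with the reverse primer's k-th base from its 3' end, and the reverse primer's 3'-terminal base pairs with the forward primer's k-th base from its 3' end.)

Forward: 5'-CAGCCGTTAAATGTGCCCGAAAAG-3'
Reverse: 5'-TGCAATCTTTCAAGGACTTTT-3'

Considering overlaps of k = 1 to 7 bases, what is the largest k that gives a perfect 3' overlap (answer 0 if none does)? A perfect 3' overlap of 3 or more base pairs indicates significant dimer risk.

Longest perfect overlap: 5 complementary base pairs; significant dimer risk (threshold 3).

Last 7 bases (5'→3') — forward …CGAAAAG, reverse …GACTTTT.
Reverse complement of the reverse primer's last 7 bases: AAAAGTC; its first k bases are the reverse complement of the reverse primer's last k bases, so a perfect k-base overlap needs the forward primer's last k bases to equal them.
Comparing (forward last k vs required): k=1: G vs A ✗; k=2: AG vs AA ✗; k=3: AAG vs AAA ✗; k=4: AAAG vs AAAA ✗; k=5: AAAAG vs AAAAG ✓; k=6: GAAAAG vs AAAAGT ✗; k=7: CGAAAAG vs AAAAGTC ✗.
Only k = 5 is perfect, so the longest perfect 3' overlap is 5.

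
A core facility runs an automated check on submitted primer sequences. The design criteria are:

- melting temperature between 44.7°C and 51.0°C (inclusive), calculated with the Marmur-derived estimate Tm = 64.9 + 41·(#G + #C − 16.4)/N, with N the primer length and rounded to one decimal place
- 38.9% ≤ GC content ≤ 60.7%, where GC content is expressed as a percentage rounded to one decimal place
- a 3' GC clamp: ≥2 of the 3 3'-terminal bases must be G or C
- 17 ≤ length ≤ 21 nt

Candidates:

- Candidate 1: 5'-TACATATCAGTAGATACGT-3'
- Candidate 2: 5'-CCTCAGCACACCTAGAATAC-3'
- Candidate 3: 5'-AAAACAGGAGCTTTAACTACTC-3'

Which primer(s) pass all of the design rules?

None of the candidates satisfy all criteria.

Candidate 1 (19 nt, A=7 T=6 G=3 C=3): Tm = 64.9 + 41·(6 − 16.4)/19 = 42.5°C, outside 44.7–51.0°C ✗; GC 6/19 = 31.6%, outside 38.9–60.7% ✗; 3' end CGT has 2 G/C ✓; length 19 ✓ — fails.
Candidate 2 (20 nt, A=7 T=3 G=2 C=8): Tm = 64.9 + 41·(10 − 16.4)/20 = 51.8°C, outside 44.7–51.0°C ✗; GC 10/20 = 50.0% ✓; 3' end TAC has 1 G/C, need ≥2 ✗; length 20 ✓ — fails.
Candidate 3 (22 nt, A=9 T=5 G=3 C=5): Tm = 64.9 + 41·(8 − 16.4)/22 = 49.2°C ✓; GC 8/22 = 36.4%, outside 38.9–60.7% ✗; 3' end CTC has 2 G/C ✓; length 22, outside 17–21 ✗ — fails.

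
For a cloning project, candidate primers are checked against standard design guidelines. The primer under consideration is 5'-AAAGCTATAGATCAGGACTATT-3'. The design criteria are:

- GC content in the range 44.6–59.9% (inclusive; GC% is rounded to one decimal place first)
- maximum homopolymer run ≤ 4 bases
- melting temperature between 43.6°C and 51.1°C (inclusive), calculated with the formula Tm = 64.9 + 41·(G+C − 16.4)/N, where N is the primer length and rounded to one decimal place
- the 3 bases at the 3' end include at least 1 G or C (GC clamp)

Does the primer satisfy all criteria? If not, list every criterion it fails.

Base counts: A=9, T=6, G=4, C=3 (length 22).
GC content: GC 7/22 = 31.8%, outside 44.6–59.9% ✗
homopolymer run: longest run = 3 ✓
Tm: Tm = 64.9 + 41·(7 − 16.4)/22 = 47.4°C ✓
GC clamp: 3' end ATT has 0 G/C, need ≥1 ✗

Fails: GC content, GC clamp.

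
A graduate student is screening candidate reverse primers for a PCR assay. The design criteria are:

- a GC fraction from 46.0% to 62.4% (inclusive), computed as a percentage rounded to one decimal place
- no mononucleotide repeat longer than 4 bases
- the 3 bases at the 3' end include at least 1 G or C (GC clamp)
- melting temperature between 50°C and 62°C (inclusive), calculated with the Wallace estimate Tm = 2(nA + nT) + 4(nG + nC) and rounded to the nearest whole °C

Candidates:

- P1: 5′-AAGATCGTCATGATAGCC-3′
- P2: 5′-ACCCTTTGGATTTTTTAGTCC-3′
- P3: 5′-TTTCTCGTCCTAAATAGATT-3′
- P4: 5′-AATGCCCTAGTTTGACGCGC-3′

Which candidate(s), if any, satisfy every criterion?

P4 only.

P1 (18 nt, A=6 T=4 G=4 C=4): GC 8/18 = 44.4%, outside 46.0–62.4% ✗; longest run = 2 ✓; 3' end GCC has 3 G/C ✓; Tm = 2·10 + 4·8 = 52°C ✓ — fails.
P2 (21 nt, A=3 T=10 G=3 C=5): GC 8/21 = 38.1%, outside 46.0–62.4% ✗; longest run = 6, exceeds 4 ✗; 3' end TCC has 2 G/C ✓; Tm = 2·13 + 4·8 = 58°C ✓ — fails.
P3 (20 nt, A=5 T=9 G=2 C=4): GC 6/20 = 30.0%, outside 46.0–62.4% ✗; longest run = 3 ✓; 3' end ATT has 0 G/C, need ≥1 ✗; Tm = 2·14 + 4·6 = 52°C ✓ — fails.
P4 (20 nt, A=4 T=5 G=5 C=6): GC 11/20 = 55.0% ✓; longest run = 3 ✓; 3' end CGC has 3 G/C ✓; Tm = 2·9 + 4·11 = 62°C ✓ — passes.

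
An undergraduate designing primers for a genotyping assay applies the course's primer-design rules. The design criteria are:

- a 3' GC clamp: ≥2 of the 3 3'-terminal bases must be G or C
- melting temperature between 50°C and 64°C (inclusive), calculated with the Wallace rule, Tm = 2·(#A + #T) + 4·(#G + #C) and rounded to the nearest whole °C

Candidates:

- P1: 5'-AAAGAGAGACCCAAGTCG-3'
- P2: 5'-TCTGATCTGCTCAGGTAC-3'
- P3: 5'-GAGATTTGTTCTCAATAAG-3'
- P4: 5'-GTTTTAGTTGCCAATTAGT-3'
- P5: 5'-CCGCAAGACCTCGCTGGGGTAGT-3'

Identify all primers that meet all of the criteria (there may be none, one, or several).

P1 (18 nt, A=8 T=1 G=5 C=4): 3' end TCG has 2 G/C ✓; Tm = 2·9 + 4·9 = 54°C ✓ — passes.
P2 (18 nt, A=3 T=6 G=4 C=5): 3' end TAC has 1 G/C, need ≥2 ✗; Tm = 2·9 + 4·9 = 54°C ✓ — fails.
P3 (19 nt, A=6 T=7 G=4 C=2): 3' end AAG has 1 G/C, need ≥2 ✗; Tm = 2·13 + 4·6 = 50°C ✓ — fails.
P4 (19 nt, A=4 T=9 G=4 C=2): 3' end AGT has 1 G/C, need ≥2 ✗; Tm = 2·13 + 4·6 = 50°C ✓ — fails.
P5 (23 nt, A=4 T=4 G=8 C=7): 3' end AGT has 1 G/C, need ≥2 ✗; Tm = 2·8 + 4·15 = 76°C, outside 50–64°C ✗ — fails.

P1 only.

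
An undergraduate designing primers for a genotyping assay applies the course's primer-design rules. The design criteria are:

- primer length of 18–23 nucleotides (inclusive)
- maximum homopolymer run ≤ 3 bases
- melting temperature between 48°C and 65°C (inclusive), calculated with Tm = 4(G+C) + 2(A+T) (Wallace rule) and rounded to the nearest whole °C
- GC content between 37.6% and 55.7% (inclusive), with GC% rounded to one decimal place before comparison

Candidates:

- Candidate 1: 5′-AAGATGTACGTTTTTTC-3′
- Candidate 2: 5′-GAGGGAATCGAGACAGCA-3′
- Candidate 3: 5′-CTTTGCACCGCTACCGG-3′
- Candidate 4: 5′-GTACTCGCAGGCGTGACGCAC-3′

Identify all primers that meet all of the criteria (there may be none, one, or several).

Candidate 2 only.

Candidate 1 (17 nt, A=4 T=8 G=3 C=2): length 17, outside 18–23 ✗; longest run = 6, exceeds 3 ✗; Tm = 2·12 + 4·5 = 44°C, outside 48–65°C ✗; GC 5/17 = 29.4%, outside 37.6–55.7% ✗ — fails.
Candidate 2 (18 nt, A=7 T=1 G=7 C=3): length 18 ✓; longest run = 3 ✓; Tm = 2·8 + 4·10 = 56°C ✓; GC 10/18 = 55.6% ✓ — passes.
Candidate 3 (17 nt, A=2 T=4 G=4 C=7): length 17, outside 18–23 ✗; longest run = 3 ✓; Tm = 2·6 + 4·11 = 56°C ✓; GC 11/17 = 64.7%, outside 37.6–55.7% ✗ — fails.
Candidate 4 (21 nt, A=4 T=3 G=7 C=7): length 21 ✓; longest run = 2 ✓; Tm = 2·7 + 4·14 = 70°C, outside 48–65°C ✗; GC 14/21 = 66.7%, outside 37.6–55.7% ✗ — fails.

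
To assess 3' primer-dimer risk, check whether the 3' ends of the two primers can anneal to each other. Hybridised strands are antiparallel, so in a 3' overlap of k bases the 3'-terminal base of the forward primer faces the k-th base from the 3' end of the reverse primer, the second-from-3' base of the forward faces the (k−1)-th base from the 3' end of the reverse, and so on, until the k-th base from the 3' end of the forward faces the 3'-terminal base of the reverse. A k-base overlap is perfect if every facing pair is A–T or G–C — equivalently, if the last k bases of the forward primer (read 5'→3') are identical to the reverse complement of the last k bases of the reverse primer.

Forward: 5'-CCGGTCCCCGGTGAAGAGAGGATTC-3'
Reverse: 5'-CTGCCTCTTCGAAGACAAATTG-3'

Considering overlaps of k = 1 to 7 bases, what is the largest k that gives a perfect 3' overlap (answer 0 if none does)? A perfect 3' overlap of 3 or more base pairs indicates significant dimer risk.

Last 7 bases (5'→3') — forward …AGGATTC, reverse …CAAATTG.
Reverse complement of the reverse primer's last 7 bases: CAATTTG; its first k bases are the reverse complement of the reverse primer's last k bases, so a perfect k-base overlap needs the forward primer's last k bases to equal them.
Comparing (forward last k vs required): k=1: C vs C ✓; k=2: TC vs CA ✗; k=3: TTC vs CAA ✗; k=4: ATTC vs CAAT ✗; k=5: GATTC vs CAATT ✗; k=6: GGATTC vs CAATTT ✗; k=7: AGGATTC vs CAATTTG ✗.
Only k = 1 is perfect, so the longest perfect 3' overlap is 1.

Longest perfect overlap: 1 complementary base pair; below the dimer-risk threshold (threshold 3).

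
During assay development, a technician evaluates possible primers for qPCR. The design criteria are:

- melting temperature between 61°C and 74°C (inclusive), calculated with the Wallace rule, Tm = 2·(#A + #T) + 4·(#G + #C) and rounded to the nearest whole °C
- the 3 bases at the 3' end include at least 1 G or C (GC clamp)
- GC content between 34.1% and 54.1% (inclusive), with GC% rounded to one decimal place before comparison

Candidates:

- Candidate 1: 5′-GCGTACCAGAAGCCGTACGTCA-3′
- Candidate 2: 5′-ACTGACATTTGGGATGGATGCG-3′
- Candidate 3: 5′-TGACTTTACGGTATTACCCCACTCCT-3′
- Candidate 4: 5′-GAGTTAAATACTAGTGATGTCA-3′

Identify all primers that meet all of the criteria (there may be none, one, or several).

Candidate 2 only.

Candidate 1 (22 nt, A=6 T=3 G=6 C=7): Tm = 2·9 + 4·13 = 70°C ✓; 3' end TCA has 1 G/C ✓; GC 13/22 = 59.1%, outside 34.1–54.1% ✗ — fails.
Candidate 2 (22 nt, A=5 T=6 G=8 C=3): Tm = 2·11 + 4·11 = 66°C ✓; 3' end GCG has 3 G/C ✓; GC 11/22 = 50.0% ✓ — passes.
Candidate 3 (26 nt, A=5 T=9 G=3 C=9): Tm = 2·14 + 4·12 = 76°C, outside 61–74°C ✗; 3' end CCT has 2 G/C ✓; GC 12/26 = 46.2% ✓ — fails.
Candidate 4 (22 nt, A=8 T=7 G=5 C=2): Tm = 2·15 + 4·7 = 58°C, outside 61–74°C ✗; 3' end TCA has 1 G/C ✓; GC 7/22 = 31.8%, outside 34.1–54.1% ✗ — fails.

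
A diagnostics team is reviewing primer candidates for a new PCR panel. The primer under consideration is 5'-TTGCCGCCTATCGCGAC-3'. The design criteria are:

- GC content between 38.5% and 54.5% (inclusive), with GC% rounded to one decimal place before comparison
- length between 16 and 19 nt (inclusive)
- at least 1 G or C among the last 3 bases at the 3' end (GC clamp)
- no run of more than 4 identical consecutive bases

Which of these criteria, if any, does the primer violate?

Fails: GC content.

Base counts: A=2, T=4, G=4, C=7 (length 17).
GC content: GC 11/17 = 64.7%, outside 38.5–54.5% ✗
length: length 17 ✓
GC clamp: 3' end GAC has 2 G/C ✓
homopolymer run: longest run = 2 ✓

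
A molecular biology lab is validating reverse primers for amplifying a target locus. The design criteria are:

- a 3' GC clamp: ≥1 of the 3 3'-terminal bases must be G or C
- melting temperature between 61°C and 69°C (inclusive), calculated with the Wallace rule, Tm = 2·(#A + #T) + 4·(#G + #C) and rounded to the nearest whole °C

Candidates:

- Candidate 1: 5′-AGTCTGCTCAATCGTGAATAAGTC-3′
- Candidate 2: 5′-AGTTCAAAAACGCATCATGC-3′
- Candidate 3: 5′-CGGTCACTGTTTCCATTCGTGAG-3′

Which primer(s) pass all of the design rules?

Candidate 1 (24 nt, A=7 T=7 G=5 C=5): 3' end GTC has 2 G/C ✓; Tm = 2·14 + 4·10 = 68°C ✓ — passes.
Candidate 2 (20 nt, A=8 T=4 G=3 C=5): 3' end TGC has 2 G/C ✓; Tm = 2·12 + 4·8 = 56°C, outside 61–69°C ✗ — fails.
Candidate 3 (23 nt, A=3 T=8 G=6 C=6): 3' end GAG has 2 G/C ✓; Tm = 2·11 + 4·12 = 70°C, outside 61–69°C ✗ — fails.

Candidate 1 only.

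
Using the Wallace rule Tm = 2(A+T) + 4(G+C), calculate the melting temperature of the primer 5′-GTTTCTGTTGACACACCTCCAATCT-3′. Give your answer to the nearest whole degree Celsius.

72°C

Base counts: A=5, T=9, G=3, C=8 (length 25).
Tm = 2·(5+9) + 4·(3+8) = 2·14 + 4·11 = 28 + 44 = 72°C.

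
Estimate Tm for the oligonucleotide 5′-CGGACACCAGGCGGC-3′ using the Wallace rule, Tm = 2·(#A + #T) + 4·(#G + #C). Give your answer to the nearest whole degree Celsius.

Base counts: A=3, T=0, G=6, C=6 (length 15).
Tm = 2·(3+0) + 4·(6+6) = 2·3 + 4·12 = 6 + 48 = 54°C.

54°C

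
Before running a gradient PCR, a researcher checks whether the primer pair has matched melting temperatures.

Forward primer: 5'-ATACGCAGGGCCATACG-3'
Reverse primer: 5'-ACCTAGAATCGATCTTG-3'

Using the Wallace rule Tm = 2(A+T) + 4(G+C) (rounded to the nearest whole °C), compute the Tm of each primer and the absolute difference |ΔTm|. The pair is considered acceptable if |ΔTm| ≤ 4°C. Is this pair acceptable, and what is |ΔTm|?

|ΔTm| = 6°C; the pair is not acceptable.

Forward: A=5 T=2 G=5 C=5 → Tm = 2·7 + 4·10 = 54°C.
Reverse: A=5 T=5 G=3 C=4 → Tm = 2·10 + 4·7 = 48°C.
|ΔTm| = |54 − 48| = 6°C, > 4°C.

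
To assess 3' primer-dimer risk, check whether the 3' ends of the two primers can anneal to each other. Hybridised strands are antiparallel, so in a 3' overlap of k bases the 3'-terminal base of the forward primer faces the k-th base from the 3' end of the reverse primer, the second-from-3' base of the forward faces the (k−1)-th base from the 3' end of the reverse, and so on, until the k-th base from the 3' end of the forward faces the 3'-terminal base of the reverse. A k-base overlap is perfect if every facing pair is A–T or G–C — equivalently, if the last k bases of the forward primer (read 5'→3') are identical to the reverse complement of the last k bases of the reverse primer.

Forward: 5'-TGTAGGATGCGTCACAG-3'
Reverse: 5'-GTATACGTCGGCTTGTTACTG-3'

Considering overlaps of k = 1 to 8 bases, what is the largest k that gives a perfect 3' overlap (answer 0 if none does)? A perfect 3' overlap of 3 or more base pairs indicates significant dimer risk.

Last 8 bases (5'→3') — forward …CGTCACAG, reverse …TGTTACTG.
Reverse complement of the reverse primer's last 8 bases: CAGTAACA; its first k bases are the reverse complement of the reverse primer's last k bases, so a perfect k-base overlap needs the forward primer's last k bases to equal them.
Comparing (forward last k vs required): k=1: G vs C ✗; k=2: AG vs CA ✗; k=3: CAG vs CAG ✓; k=4: ACAG vs CAGT ✗; k=5: CACAG vs CAGTA ✗; k=6: TCACAG vs CAGTAA ✗; k=7: GTCACAG vs CAGTAAC ✗; k=8: CGTCACAG vs CAGTAACA ✗.
Only k = 3 is perfect, so the longest perfect 3' overlap is 3.

Longest perfect overlap: 3 complementary base pairs; significant dimer risk (threshold 3).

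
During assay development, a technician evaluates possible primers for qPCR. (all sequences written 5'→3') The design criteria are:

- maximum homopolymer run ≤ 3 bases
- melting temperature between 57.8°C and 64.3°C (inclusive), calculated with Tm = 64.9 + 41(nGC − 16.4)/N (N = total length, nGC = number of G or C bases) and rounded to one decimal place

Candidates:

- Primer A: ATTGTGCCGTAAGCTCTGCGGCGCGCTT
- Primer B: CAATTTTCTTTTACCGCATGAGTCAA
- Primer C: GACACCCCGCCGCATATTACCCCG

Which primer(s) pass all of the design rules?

Primer A (28 nt, A=3 T=8 G=9 C=8): longest run = 2 ✓; Tm = 64.9 + 41·(17 − 16.4)/28 = 65.8°C, outside 57.8–64.3°C ✗ — fails.
Primer B (26 nt, A=7 T=10 G=3 C=6): longest run = 4, exceeds 3 ✗; Tm = 64.9 + 41·(9 − 16.4)/26 = 53.2°C, outside 57.8–64.3°C ✗ — fails.
Primer C (24 nt, A=5 T=3 G=4 C=12): longest run = 4, exceeds 3 ✗; Tm = 64.9 + 41·(16 − 16.4)/24 = 64.2°C ✓ — fails.

None of the candidates satisfy all criteria.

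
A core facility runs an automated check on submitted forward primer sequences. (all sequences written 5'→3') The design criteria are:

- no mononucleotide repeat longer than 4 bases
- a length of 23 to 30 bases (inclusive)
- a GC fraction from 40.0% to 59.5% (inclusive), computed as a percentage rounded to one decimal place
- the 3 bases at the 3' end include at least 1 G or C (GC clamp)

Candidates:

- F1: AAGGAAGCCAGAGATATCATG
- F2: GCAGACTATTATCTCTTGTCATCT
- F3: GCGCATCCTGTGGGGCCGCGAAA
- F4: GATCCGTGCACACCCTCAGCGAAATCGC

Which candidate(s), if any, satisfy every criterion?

F1 (21 nt, A=9 T=3 G=6 C=3): longest run = 2 ✓; length 21, outside 23–30 ✗; GC 9/21 = 42.9% ✓; 3' end ATG has 1 G/C ✓ — fails.
F2 (24 nt, A=5 T=10 G=3 C=6): longest run = 2 ✓; length 24 ✓; GC 9/24 = 37.5%, outside 40.0–59.5% ✗; 3' end TCT has 1 G/C ✓ — fails.
F3 (23 nt, A=4 T=3 G=9 C=7): longest run = 4 ✓; length 23 ✓; GC 16/23 = 69.6%, outside 40.0–59.5% ✗; 3' end AAA has 0 G/C, need ≥1 ✗ — fails.
F4 (28 nt, A=7 T=4 G=6 C=11): longest run = 3 ✓; length 28 ✓; GC 17/28 = 60.7%, outside 40.0–59.5% ✗; 3' end CGC has 3 G/C ✓ — fails.

None of the candidates satisfy all criteria.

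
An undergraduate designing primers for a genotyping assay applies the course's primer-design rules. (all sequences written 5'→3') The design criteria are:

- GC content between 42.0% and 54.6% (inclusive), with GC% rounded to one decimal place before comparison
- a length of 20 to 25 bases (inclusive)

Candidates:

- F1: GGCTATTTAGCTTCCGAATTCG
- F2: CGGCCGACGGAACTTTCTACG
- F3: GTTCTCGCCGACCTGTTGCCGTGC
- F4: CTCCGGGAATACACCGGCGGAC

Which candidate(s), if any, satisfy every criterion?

F1 only.

F1 (22 nt, A=4 T=8 G=5 C=5): GC 10/22 = 45.5% ✓; length 22 ✓ — passes.
F2 (21 nt, A=4 T=4 G=6 C=7): GC 13/21 = 61.9%, outside 42.0–54.6% ✗; length 21 ✓ — fails.
F3 (24 nt, A=1 T=7 G=7 C=9): GC 16/24 = 66.7%, outside 42.0–54.6% ✗; length 24 ✓ — fails.
F4 (22 nt, A=5 T=2 G=7 C=8): GC 15/22 = 68.2%, outside 42.0–54.6% ✗; length 22 ✓ — fails.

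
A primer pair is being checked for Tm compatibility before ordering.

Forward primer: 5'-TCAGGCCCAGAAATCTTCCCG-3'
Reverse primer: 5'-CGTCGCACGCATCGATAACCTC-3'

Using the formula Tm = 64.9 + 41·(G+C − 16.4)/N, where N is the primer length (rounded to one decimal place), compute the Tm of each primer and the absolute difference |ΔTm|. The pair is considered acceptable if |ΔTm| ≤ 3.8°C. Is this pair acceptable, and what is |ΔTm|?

|ΔTm| = 2.3°C; the pair is acceptable.

Forward: G+C = 12, N = 21 → Tm = 64.9 + 41·(12 − 16.4)/21 = 56.3°C.
Reverse: G+C = 13, N = 22 → Tm = 64.9 + 41·(13 − 16.4)/22 = 58.6°C.
|ΔTm| = |56.3 − 58.6| = 2.3°C, ≤ 3.8°C.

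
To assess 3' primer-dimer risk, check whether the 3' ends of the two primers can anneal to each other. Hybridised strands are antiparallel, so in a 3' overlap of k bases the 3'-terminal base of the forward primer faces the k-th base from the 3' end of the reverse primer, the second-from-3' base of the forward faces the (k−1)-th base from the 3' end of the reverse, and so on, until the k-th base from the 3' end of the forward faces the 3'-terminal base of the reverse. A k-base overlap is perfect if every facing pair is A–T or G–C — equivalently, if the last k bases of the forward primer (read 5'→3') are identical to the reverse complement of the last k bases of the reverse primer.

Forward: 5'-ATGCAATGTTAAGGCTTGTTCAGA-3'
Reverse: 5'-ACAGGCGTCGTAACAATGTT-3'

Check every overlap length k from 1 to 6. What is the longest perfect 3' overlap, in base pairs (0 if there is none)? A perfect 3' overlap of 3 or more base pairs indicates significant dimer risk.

Longest perfect overlap: 1 complementary base pair; below the dimer-risk threshold (threshold 3).

Last 6 bases (5'→3') — forward …TTCAGA, reverse …AATGTT.
Reverse complement of the reverse primer's last 6 bases: AACATT; its first k bases are the reverse complement of the reverse primer's last k bases, so a perfect k-base overlap needs the forward primer's last k bases to equal them.
Comparing (forward last k vs required): k=1: A vs A ✓; k=2: GA vs AA ✗; k=3: AGA vs AAC ✗; k=4: CAGA vs AACA ✗; k=5: TCAGA vs AACAT ✗; k=6: TTCAGA vs AACATT ✗.
Only k = 1 is perfect, so the longest perfect 3' overlap is 1.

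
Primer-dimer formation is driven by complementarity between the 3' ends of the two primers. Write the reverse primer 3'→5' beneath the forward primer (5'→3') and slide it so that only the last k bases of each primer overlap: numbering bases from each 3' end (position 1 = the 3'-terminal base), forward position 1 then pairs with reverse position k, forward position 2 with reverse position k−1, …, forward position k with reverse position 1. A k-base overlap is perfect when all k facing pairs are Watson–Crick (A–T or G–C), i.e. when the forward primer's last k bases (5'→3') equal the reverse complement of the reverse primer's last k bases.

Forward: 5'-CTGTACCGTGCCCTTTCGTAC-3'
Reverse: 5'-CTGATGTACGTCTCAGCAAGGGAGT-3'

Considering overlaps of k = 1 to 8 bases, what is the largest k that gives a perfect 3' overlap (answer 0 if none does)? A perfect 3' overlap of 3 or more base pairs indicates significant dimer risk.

Last 8 bases (5'→3') — forward …TTTCGTAC, reverse …AAGGGAGT.
Reverse complement of the reverse primer's last 8 bases: ACTCCCTT; its first k bases are the reverse complement of the reverse primer's last k bases, so a perfect k-base overlap needs the forward primer's last k bases to equal them.
Comparing (forward last k vs required): k=1: C vs A ✗; k=2: AC vs AC ✓; k=3: TAC vs ACT ✗; k=4: GTAC vs ACTC ✗; k=5: CGTAC vs ACTCC ✗; k=6: TCGTAC vs ACTCCC ✗; k=7: TTCGTAC vs ACTCCCT ✗; k=8: TTTCGTAC vs ACTCCCTT ✗.
Only k = 2 is perfect, so the longest perfect 3' overlap is 2.

Longest perfect overlap: 2 complementary base pairs; below the dimer-risk threshold (threshold 3).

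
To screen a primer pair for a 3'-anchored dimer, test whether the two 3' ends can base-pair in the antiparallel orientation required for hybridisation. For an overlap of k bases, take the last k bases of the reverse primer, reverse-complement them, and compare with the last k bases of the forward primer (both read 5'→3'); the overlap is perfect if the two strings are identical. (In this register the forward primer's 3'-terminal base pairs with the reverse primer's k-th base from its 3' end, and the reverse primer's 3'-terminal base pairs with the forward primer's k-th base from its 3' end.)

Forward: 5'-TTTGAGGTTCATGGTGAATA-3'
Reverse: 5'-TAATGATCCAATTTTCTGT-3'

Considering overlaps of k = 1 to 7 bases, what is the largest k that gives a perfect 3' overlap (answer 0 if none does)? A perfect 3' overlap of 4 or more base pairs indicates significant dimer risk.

Last 7 bases (5'→3') — forward …GTGAATA, reverse …TTTCTGT.
Reverse complement of the reverse primer's last 7 bases: ACAGAAA; its first k bases are the reverse complement of the reverse primer's last k bases, so a perfect k-base overlap needs the forward primer's last k bases to equal them.
Comparing (forward last k vs required): k=1: A vs A ✓; k=2: TA vs AC ✗; k=3: ATA vs ACA ✗; k=4: AATA vs ACAG ✗; k=5: GAATA vs ACAGA ✗; k=6: TGAATA vs ACAGAA ✗; k=7: GTGAATA vs ACAGAAA ✗.
Only k = 1 is perfect, so the longest perfect 3' overlap is 1.

Longest perfect overlap: 1 complementary base pair; below the dimer-risk threshold (threshold 4).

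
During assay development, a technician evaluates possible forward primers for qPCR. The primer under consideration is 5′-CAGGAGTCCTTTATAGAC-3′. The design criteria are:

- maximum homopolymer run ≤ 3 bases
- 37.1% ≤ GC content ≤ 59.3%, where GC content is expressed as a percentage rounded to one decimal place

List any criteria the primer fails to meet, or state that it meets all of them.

Base counts: A=5, T=5, G=4, C=4 (length 18).
homopolymer run: longest run = 3 ✓
GC content: GC 8/18 = 44.4% ✓

Meets all criteria.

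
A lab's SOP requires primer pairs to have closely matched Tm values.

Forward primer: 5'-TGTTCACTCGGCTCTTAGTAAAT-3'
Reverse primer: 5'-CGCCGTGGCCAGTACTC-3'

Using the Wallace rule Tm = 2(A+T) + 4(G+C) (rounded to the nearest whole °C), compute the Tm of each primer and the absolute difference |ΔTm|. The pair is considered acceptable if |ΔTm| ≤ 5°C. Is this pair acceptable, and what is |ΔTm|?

|ΔTm| = 6°C; the pair is not acceptable.

Forward: A=5 T=9 G=4 C=5 → Tm = 2·14 + 4·9 = 64°C.
Reverse: A=2 T=3 G=5 C=7 → Tm = 2·5 + 4·12 = 58°C.
|ΔTm| = |64 − 58| = 6°C, > 5°C.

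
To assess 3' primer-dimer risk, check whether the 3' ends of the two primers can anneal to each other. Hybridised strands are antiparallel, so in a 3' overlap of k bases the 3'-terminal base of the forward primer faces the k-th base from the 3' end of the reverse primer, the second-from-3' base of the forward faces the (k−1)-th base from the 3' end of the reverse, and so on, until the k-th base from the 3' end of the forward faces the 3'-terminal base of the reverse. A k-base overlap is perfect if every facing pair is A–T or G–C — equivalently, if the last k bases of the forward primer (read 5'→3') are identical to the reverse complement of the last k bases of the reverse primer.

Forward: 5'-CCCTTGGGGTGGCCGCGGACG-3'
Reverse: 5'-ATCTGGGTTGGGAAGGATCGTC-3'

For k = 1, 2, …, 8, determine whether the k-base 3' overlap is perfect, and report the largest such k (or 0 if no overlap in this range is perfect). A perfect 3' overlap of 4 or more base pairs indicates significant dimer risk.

Last 8 bases (5'→3') — forward …CGCGGACG, reverse …GGATCGTC.
Reverse complement of the reverse primer's last 8 bases: GACGATCC; its first k bases are the reverse complement of the reverse primer's last k bases, so a perfect k-base overlap needs the forward primer's last k bases to equal them.
Comparing (forward last k vs required): k=1: G vs G ✓; k=2: CG vs GA ✗; k=3: ACG vs GAC ✗; k=4: GACG vs GACG ✓; k=5: GGACG vs GACGA ✗; k=6: CGGACG vs GACGAT ✗; k=7: GCGGACG vs GACGATC ✗; k=8: CGCGGACG vs GACGATCC ✗.
Perfect overlaps at k = 1, 4; the largest is 4.

Longest perfect overlap: 4 complementary base pairs; significant dimer risk (threshold 4).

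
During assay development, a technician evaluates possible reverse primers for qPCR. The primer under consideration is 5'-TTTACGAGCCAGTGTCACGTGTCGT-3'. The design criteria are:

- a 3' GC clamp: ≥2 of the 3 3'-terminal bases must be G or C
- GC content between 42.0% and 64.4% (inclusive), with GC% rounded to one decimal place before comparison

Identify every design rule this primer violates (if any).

Base counts: A=4, T=8, G=7, C=6 (length 25).
GC clamp: 3' end CGT has 2 G/C ✓
GC content: GC 13/25 = 52.0% ✓

Meets all criteria.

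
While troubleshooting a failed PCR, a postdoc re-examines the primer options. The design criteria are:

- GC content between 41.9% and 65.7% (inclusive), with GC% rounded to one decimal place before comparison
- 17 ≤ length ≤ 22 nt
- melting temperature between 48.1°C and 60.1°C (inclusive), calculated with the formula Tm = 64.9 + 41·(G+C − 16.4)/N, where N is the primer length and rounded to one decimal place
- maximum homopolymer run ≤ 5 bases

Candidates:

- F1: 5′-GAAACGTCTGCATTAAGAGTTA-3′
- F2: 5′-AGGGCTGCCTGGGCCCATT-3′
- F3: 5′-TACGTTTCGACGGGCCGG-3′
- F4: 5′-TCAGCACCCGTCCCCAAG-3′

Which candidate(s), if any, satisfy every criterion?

None of the candidates satisfy all criteria.

F1 (22 nt, A=8 T=6 G=5 C=3): GC 8/22 = 36.4%, outside 41.9–65.7% ✗; length 22 ✓; Tm = 64.9 + 41·(8 − 16.4)/22 = 49.2°C ✓; longest run = 3 ✓ — fails.
F2 (19 nt, A=2 T=4 G=7 C=6): GC 13/19 = 68.4%, outside 41.9–65.7% ✗; length 19 ✓; Tm = 64.9 + 41·(13 − 16.4)/19 = 57.6°C ✓; longest run = 3 ✓ — fails.
F3 (18 nt, A=2 T=4 G=7 C=5): GC 12/18 = 66.7%, outside 41.9–65.7% ✗; length 18 ✓; Tm = 64.9 + 41·(12 − 16.4)/18 = 54.9°C ✓; longest run = 3 ✓ — fails.
F4 (18 nt, A=4 T=2 G=3 C=9): GC 12/18 = 66.7%, outside 41.9–65.7% ✗; length 18 ✓; Tm = 64.9 + 41·(12 − 16.4)/18 = 54.9°C ✓; longest run = 4 ✓ — fails.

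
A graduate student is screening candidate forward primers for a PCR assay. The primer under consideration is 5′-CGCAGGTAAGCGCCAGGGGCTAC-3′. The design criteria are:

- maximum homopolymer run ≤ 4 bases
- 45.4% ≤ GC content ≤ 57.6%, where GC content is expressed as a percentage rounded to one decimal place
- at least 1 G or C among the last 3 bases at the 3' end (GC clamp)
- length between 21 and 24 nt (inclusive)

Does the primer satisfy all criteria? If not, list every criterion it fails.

Base counts: A=5, T=2, G=9, C=7 (length 23).
homopolymer run: longest run = 4 ✓
GC content: GC 16/23 = 69.6%, outside 45.4–57.6% ✗
GC clamp: 3' end TAC has 1 G/C ✓
length: length 23 ✓

Fails: GC content.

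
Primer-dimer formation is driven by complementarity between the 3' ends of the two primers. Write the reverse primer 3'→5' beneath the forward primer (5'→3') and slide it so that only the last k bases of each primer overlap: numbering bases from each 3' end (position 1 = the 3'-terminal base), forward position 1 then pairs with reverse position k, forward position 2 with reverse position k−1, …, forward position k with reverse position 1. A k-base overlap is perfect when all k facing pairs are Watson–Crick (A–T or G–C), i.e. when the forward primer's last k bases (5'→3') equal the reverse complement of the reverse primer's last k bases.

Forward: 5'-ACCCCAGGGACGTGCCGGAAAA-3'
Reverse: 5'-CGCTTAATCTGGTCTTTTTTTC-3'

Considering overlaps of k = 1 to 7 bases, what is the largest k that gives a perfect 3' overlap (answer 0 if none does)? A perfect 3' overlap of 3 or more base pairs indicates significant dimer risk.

Longest perfect overlap: 5 complementary base pairs; significant dimer risk (threshold 3).

Last 7 bases (5'→3') — forward …CGGAAAA, reverse …TTTTTTC.
Reverse complement of the reverse primer's last 7 bases: GAAAAAA; its first k bases are the reverse complement of the reverse primer's last k bases, so a perfect k-base overlap needs the forward primer's last k bases to equal them.
Comparing (forward last k vs required): k=1: A vs G ✗; k=2: AA vs GA ✗; k=3: AAA vs GAA ✗; k=4: AAAA vs GAAA ✗; k=5: GAAAA vs GAAAA ✓; k=6: GGAAAA vs GAAAAA ✗; k=7: CGGAAAA vs GAAAAAA ✗.
Only k = 5 is perfect, so the longest perfect 3' overlap is 5.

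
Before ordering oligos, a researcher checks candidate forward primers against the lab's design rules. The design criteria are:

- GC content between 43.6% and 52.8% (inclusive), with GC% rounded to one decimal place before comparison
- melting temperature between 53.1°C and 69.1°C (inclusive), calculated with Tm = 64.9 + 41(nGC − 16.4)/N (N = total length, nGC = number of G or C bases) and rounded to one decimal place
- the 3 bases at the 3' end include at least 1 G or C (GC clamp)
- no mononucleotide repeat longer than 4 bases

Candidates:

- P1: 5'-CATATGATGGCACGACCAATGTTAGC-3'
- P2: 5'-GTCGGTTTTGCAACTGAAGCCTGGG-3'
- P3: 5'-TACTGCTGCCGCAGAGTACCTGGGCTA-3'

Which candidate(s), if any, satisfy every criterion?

P1 (26 nt, A=8 T=6 G=6 C=6): GC 12/26 = 46.2% ✓; Tm = 64.9 + 41·(12 − 16.4)/26 = 58.0°C ✓; 3' end AGC has 2 G/C ✓; longest run = 2 ✓ — passes.
P2 (25 nt, A=4 T=7 G=9 C=5): GC 14/25 = 56.0%, outside 43.6–52.8% ✗; Tm = 64.9 + 41·(14 − 16.4)/25 = 61.0°C ✓; 3' end GGG has 3 G/C ✓; longest run = 4 ✓ — fails.
P3 (27 nt, A=5 T=6 G=8 C=8): GC 16/27 = 59.3%, outside 43.6–52.8% ✗; Tm = 64.9 + 41·(16 − 16.4)/27 = 64.3°C ✓; 3' end CTA has 1 G/C ✓; longest run = 3 ✓ — fails.

P1 only.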